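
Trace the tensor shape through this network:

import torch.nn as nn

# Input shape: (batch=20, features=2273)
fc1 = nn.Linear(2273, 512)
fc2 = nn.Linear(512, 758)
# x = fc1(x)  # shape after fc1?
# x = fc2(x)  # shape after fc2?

Input shape: (20, 2273)
  -> after fc1: (20, 512)
Output shape: (20, 758)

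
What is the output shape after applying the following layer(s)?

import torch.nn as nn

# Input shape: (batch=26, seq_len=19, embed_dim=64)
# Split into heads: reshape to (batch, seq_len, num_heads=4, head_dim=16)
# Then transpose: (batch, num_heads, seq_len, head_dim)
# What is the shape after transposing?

Input shape: (26, 19, 64)
  -> after reshape: (26, 19, 4, 16)
Output shape: (26, 4, 19, 16)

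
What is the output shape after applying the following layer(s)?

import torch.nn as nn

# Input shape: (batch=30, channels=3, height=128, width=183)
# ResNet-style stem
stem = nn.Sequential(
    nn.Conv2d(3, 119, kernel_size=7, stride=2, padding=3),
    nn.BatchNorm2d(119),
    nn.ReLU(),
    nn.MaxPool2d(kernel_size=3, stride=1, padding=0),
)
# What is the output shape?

Input shape: (30, 3, 128, 183)
  -> after Conv2d 7x7 stride=2: (30, 119, 64, 92)
Output shape: (30, 119, 62, 90)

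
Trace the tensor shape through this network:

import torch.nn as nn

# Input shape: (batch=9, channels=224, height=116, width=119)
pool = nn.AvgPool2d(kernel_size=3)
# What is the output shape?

Input shape: (9, 224, 116, 119)
Output shape: (9, 224, 38, 39)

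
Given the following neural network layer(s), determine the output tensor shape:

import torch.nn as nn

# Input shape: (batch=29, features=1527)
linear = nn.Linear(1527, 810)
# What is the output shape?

Input shape: (29, 1527)
Output shape: (29, 810)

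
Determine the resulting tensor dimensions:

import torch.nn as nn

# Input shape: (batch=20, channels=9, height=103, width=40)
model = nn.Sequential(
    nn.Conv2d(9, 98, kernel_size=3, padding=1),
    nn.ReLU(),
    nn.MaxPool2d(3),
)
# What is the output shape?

Input shape: (20, 9, 103, 40)
  -> after Conv2d: (20, 98, 103, 40)
  -> after ReLU: (20, 98, 103, 40)
Output shape: (20, 98, 34, 13)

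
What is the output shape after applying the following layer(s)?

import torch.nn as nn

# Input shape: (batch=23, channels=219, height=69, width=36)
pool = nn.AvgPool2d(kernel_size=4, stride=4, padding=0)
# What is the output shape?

Input shape: (23, 219, 69, 36)
Output shape: (23, 219, 17, 9)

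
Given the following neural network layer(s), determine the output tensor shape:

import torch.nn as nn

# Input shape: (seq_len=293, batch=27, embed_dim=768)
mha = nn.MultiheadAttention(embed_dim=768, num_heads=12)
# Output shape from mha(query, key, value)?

Input shape: (293, 27, 768)
Output shape: (293, 27, 768)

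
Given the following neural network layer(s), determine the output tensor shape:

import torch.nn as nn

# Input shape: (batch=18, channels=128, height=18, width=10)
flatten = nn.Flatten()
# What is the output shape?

Input shape: (18, 128, 18, 10)
Output shape: (18, 23040)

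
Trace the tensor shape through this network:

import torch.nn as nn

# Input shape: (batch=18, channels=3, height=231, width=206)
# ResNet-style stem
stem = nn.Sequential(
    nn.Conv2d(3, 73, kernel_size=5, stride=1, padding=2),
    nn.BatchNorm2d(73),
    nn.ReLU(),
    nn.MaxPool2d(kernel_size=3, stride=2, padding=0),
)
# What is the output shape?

Input shape: (18, 3, 231, 206)
  -> after Conv2d 5x5 stride=1: (18, 73, 231, 206)
Output shape: (18, 73, 115, 102)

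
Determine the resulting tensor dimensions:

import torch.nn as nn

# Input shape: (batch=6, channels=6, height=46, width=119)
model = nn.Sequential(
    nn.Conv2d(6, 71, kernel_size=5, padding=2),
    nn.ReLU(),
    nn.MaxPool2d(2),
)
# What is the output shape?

Input shape: (6, 6, 46, 119)
  -> after Conv2d: (6, 71, 46, 119)
  -> after ReLU: (6, 71, 46, 119)
Output shape: (6, 71, 23, 59)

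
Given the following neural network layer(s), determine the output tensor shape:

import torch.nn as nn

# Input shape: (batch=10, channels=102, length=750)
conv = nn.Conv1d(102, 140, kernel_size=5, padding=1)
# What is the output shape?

Input shape: (10, 102, 750)
Output shape: (10, 140, 748)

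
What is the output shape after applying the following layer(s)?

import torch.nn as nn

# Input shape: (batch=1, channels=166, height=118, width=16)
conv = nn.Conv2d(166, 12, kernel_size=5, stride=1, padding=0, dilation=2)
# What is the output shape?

Input shape: (1, 166, 118, 16)
Output shape: (1, 12, 110, 8)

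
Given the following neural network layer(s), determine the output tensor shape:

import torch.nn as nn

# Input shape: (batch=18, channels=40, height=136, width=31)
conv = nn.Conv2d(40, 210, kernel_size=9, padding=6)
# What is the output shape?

Input shape: (18, 40, 136, 31)
Output shape: (18, 210, 140, 35)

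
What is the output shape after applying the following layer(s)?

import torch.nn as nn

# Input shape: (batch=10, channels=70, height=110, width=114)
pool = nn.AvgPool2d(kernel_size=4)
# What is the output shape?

Input shape: (10, 70, 110, 114)
Output shape: (10, 70, 27, 28)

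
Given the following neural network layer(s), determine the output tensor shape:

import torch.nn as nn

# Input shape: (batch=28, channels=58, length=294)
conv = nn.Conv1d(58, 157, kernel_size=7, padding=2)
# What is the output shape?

Input shape: (28, 58, 294)
Output shape: (28, 157, 292)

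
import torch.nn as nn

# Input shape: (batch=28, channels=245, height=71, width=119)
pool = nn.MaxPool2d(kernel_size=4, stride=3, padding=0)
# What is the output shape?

Input shape: (28, 245, 71, 119)
Output shape: (28, 245, 23, 39)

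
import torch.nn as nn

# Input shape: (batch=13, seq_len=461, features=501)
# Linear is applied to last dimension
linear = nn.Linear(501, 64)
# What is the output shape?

Input shape: (13, 461, 501)
Output shape: (13, 461, 64)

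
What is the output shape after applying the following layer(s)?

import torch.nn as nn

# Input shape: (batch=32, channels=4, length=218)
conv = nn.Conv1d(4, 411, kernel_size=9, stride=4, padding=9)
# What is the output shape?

Input shape: (32, 4, 218)
Output shape: (32, 411, 57)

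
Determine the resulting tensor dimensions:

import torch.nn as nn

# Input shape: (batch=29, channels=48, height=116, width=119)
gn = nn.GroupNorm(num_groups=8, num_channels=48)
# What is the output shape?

Input shape: (29, 48, 116, 119)
Output shape: (29, 48, 116, 119)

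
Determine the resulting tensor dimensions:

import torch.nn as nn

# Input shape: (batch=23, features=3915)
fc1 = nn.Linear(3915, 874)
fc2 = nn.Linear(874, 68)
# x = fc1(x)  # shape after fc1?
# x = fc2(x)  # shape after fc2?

Input shape: (23, 3915)
  -> after fc1: (23, 874)
Output shape: (23, 68)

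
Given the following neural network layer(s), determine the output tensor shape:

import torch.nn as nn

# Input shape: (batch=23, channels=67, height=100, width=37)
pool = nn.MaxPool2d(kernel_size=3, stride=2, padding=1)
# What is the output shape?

Input shape: (23, 67, 100, 37)
Output shape: (23, 67, 50, 19)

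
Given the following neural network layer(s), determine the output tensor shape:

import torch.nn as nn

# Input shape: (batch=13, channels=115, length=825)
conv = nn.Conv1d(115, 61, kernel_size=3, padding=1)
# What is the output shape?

Input shape: (13, 115, 825)
Output shape: (13, 61, 825)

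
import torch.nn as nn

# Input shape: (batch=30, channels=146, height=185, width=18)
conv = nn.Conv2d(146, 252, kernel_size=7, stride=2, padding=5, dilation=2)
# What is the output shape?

Input shape: (30, 146, 185, 18)
Output shape: (30, 252, 92, 8)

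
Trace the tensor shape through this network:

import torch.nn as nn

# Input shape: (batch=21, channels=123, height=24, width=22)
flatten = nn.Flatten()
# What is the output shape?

Input shape: (21, 123, 24, 22)
Output shape: (21, 64944)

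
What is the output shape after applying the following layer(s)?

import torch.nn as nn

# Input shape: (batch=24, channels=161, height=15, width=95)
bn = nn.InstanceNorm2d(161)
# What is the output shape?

Input shape: (24, 161, 15, 95)
Output shape: (24, 161, 15, 95)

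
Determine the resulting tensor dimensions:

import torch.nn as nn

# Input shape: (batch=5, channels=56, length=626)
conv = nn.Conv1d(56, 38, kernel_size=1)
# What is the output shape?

Input shape: (5, 56, 626)
Output shape: (5, 38, 626)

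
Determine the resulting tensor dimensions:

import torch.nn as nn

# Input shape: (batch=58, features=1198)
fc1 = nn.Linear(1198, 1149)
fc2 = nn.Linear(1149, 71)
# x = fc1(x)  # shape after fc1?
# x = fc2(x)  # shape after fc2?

Input shape: (58, 1198)
  -> after fc1: (58, 1149)
Output shape: (58, 71)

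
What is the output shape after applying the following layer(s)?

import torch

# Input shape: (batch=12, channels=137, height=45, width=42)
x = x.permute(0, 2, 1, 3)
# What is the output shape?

Input shape: (12, 137, 45, 42)
Output shape: (12, 45, 137, 42)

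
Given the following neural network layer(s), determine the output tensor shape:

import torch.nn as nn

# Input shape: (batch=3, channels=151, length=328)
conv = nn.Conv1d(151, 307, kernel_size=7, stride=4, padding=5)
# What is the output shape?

Input shape: (3, 151, 328)
Output shape: (3, 307, 83)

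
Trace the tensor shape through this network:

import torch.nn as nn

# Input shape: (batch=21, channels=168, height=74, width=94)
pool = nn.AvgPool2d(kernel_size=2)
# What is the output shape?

Input shape: (21, 168, 74, 94)
Output shape: (21, 168, 37, 47)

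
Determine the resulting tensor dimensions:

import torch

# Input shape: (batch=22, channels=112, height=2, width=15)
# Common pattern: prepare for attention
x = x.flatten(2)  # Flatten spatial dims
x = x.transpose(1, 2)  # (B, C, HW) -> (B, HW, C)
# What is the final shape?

Input shape: (22, 112, 2, 15)
  -> after flatten(2): (22, 112, 30)
Output shape: (22, 30, 112)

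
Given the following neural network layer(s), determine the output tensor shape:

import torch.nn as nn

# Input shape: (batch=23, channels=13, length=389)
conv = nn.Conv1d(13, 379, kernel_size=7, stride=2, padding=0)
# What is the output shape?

Input shape: (23, 13, 389)
Output shape: (23, 379, 192)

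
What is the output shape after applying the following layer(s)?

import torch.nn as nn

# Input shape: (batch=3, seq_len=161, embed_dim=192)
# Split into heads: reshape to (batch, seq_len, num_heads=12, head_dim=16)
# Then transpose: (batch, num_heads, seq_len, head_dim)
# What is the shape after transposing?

Input shape: (3, 161, 192)
  -> after reshape: (3, 161, 12, 16)
Output shape: (3, 12, 161, 16)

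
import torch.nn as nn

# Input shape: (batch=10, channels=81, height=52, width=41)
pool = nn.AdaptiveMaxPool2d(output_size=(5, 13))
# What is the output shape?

Input shape: (10, 81, 52, 41)
Output shape: (10, 81, 5, 13)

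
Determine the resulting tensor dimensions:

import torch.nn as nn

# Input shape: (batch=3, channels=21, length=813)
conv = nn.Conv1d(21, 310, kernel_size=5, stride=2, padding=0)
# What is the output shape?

Input shape: (3, 21, 813)
Output shape: (3, 310, 405)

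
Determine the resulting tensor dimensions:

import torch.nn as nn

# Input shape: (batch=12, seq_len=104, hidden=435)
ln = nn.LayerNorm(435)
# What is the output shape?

Input shape: (12, 104, 435)
Output shape: (12, 104, 435)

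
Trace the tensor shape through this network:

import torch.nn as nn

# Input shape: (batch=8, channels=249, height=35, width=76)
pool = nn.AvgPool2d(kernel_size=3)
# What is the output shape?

Input shape: (8, 249, 35, 76)
Output shape: (8, 249, 11, 25)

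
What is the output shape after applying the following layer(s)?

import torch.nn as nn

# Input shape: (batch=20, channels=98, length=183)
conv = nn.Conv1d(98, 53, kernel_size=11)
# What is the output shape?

Input shape: (20, 98, 183)
Output shape: (20, 53, 173)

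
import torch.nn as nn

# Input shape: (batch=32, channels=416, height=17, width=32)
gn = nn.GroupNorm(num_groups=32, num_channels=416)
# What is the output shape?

Input shape: (32, 416, 17, 32)
Output shape: (32, 416, 17, 32)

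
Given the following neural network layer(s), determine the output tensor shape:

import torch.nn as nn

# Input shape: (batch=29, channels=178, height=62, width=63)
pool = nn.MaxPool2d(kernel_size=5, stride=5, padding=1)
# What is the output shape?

Input shape: (29, 178, 62, 63)
Output shape: (29, 178, 12, 13)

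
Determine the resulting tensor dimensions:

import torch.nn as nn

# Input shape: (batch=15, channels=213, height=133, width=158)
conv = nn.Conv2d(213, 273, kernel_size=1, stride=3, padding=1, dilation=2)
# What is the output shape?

Input shape: (15, 213, 133, 158)
Output shape: (15, 273, 45, 54)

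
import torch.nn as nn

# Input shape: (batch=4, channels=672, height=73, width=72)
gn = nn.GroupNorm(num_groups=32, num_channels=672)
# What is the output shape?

Input shape: (4, 672, 73, 72)
Output shape: (4, 672, 73, 72)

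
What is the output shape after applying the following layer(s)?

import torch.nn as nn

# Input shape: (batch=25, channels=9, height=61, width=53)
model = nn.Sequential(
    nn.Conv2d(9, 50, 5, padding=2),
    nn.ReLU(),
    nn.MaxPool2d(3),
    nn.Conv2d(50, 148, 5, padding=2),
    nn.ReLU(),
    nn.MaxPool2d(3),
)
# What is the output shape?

Input shape: (25, 9, 61, 53)
  -> after first Conv2d: (25, 50, 61, 53)
  -> after first MaxPool2d: (25, 50, 20, 17)
  -> after second Conv2d: (25, 148, 20, 17)
Output shape: (25, 148, 6, 5)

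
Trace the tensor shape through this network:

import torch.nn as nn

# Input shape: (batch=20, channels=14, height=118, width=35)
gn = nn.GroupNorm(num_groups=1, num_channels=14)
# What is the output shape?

Input shape: (20, 14, 118, 35)
Output shape: (20, 14, 118, 35)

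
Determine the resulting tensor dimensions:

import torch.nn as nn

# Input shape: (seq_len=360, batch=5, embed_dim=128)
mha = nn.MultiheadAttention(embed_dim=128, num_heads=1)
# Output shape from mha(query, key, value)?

Input shape: (360, 5, 128)
Output shape: (360, 5, 128)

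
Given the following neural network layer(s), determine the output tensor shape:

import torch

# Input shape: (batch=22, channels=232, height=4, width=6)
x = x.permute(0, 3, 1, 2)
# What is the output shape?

Input shape: (22, 232, 4, 6)
Output shape: (22, 6, 232, 4)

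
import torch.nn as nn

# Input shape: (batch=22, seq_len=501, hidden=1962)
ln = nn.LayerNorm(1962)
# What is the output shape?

Input shape: (22, 501, 1962)
Output shape: (22, 501, 1962)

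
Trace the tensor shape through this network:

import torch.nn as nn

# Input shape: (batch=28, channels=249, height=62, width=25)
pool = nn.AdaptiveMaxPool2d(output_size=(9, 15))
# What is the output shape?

Input shape: (28, 249, 62, 25)
Output shape: (28, 249, 9, 15)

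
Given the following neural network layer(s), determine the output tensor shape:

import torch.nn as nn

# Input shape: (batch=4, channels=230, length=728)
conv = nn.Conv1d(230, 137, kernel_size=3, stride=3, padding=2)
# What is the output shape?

Input shape: (4, 230, 728)
Output shape: (4, 137, 244)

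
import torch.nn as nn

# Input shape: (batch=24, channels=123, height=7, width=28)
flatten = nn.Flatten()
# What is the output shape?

Input shape: (24, 123, 7, 28)
Output shape: (24, 24108)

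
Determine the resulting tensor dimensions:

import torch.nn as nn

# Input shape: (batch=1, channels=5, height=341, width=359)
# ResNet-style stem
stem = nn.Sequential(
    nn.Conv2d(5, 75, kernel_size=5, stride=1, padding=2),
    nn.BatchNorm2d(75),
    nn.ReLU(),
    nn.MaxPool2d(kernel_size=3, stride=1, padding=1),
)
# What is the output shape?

Input shape: (1, 5, 341, 359)
  -> after Conv2d 5x5 stride=1: (1, 75, 341, 359)
Output shape: (1, 75, 341, 359)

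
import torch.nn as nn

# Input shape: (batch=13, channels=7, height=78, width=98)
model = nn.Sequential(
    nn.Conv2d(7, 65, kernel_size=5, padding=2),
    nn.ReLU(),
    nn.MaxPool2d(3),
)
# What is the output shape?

Input shape: (13, 7, 78, 98)
  -> after Conv2d: (13, 65, 78, 98)
  -> after ReLU: (13, 65, 78, 98)
Output shape: (13, 65, 26, 32)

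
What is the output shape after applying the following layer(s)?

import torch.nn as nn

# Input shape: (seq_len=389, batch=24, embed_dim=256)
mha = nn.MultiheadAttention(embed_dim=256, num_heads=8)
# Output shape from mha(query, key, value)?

Input shape: (389, 24, 256)
Output shape: (389, 24, 256)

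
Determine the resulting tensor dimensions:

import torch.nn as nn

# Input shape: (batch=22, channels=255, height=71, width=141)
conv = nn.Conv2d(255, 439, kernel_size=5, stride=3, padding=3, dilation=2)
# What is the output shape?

Input shape: (22, 255, 71, 141)
Output shape: (22, 439, 23, 47)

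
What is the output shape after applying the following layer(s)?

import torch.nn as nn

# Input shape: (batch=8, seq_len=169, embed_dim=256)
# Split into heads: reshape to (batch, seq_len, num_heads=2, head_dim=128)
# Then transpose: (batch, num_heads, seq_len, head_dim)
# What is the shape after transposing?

Input shape: (8, 169, 256)
  -> after reshape: (8, 169, 2, 128)
Output shape: (8, 2, 169, 128)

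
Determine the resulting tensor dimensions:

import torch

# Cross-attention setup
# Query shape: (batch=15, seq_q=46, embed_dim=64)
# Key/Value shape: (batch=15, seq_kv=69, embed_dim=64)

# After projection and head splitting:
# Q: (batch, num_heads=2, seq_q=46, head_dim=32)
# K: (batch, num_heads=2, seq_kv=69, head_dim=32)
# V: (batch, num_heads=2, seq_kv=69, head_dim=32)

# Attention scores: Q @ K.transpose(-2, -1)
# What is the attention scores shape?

Input shape: (15, 46, 64)
Output shape: (15, 2, 46, 69)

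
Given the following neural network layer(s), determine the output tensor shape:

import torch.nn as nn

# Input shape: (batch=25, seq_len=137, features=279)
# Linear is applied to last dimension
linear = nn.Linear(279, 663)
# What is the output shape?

Input shape: (25, 137, 279)
Output shape: (25, 137, 663)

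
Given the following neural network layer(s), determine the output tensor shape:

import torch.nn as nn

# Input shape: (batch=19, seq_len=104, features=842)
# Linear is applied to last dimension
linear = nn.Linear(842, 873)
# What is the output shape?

Input shape: (19, 104, 842)
Output shape: (19, 104, 873)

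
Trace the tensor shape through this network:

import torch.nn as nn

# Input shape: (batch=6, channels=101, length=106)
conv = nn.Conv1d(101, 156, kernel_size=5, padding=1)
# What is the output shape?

Input shape: (6, 101, 106)
Output shape: (6, 156, 104)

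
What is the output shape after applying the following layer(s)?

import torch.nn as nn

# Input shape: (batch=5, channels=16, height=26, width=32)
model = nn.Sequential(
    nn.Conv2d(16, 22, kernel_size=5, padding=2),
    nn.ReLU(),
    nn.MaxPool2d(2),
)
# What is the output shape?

Input shape: (5, 16, 26, 32)
  -> after Conv2d: (5, 22, 26, 32)
  -> after ReLU: (5, 22, 26, 32)
Output shape: (5, 22, 13, 16)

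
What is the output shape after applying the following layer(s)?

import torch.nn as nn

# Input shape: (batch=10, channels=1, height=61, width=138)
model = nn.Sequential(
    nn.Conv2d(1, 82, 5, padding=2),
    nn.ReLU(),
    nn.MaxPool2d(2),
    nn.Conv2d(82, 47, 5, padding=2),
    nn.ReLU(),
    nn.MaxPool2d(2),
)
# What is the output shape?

Input shape: (10, 1, 61, 138)
  -> after first Conv2d: (10, 82, 61, 138)
  -> after first MaxPool2d: (10, 82, 30, 69)
  -> after second Conv2d: (10, 47, 30, 69)
Output shape: (10, 47, 15, 34)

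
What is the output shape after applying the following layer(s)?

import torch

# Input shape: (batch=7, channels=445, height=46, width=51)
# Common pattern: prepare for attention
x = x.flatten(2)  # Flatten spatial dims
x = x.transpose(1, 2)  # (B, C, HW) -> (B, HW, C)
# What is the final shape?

Input shape: (7, 445, 46, 51)
  -> after flatten(2): (7, 445, 2346)
Output shape: (7, 2346, 445)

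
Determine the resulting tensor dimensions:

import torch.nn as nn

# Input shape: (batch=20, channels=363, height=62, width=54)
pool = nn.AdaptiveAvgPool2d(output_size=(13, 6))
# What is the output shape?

Input shape: (20, 363, 62, 54)
Output shape: (20, 363, 13, 6)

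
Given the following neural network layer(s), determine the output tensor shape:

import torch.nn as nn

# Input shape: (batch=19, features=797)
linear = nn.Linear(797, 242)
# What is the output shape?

Input shape: (19, 797)
Output shape: (19, 242)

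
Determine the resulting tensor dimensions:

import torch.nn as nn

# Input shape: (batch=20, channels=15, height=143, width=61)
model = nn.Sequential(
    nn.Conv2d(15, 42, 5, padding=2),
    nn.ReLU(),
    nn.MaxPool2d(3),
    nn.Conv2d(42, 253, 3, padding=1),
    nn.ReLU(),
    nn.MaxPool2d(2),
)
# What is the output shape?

Input shape: (20, 15, 143, 61)
  -> after first Conv2d: (20, 42, 143, 61)
  -> after first MaxPool2d: (20, 42, 47, 20)
  -> after second Conv2d: (20, 253, 47, 20)
Output shape: (20, 253, 23, 10)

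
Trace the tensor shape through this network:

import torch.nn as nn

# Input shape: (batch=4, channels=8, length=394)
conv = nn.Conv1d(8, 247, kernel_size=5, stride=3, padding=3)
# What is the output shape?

Input shape: (4, 8, 394)
Output shape: (4, 247, 132)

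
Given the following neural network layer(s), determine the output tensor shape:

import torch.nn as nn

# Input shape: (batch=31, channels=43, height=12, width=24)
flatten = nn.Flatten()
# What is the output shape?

Input shape: (31, 43, 12, 24)
Output shape: (31, 12384)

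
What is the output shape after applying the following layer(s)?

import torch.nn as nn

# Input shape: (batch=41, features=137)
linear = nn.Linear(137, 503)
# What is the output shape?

Input shape: (41, 137)
Output shape: (41, 503)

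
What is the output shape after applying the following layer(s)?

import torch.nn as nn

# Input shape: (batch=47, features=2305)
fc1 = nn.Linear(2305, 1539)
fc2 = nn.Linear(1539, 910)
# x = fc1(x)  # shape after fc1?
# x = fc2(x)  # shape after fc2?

Input shape: (47, 2305)
  -> after fc1: (47, 1539)
Output shape: (47, 910)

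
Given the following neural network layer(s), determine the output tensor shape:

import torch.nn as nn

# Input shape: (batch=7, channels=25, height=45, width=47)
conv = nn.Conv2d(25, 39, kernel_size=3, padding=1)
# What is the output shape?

Input shape: (7, 25, 45, 47)
Output shape: (7, 39, 45, 47)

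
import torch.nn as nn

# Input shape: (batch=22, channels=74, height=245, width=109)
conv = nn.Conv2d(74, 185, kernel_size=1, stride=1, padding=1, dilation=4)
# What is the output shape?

Input shape: (22, 74, 245, 109)
Output shape: (22, 185, 247, 111)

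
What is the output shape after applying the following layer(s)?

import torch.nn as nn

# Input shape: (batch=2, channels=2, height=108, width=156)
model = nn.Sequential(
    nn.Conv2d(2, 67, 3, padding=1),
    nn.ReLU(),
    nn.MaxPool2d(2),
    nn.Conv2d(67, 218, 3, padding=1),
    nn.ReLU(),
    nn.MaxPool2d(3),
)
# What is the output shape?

Input shape: (2, 2, 108, 156)
  -> after first Conv2d: (2, 67, 108, 156)
  -> after first MaxPool2d: (2, 67, 54, 78)
  -> after second Conv2d: (2, 218, 54, 78)
Output shape: (2, 218, 18, 26)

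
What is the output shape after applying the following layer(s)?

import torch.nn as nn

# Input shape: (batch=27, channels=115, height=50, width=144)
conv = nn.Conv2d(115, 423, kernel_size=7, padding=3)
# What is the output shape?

Input shape: (27, 115, 50, 144)
Output shape: (27, 423, 50, 144)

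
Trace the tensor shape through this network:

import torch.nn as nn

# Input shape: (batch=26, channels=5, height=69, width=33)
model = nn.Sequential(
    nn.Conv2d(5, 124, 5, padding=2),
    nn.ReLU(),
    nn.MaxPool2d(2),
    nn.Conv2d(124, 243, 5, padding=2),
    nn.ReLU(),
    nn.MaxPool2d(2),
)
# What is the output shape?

Input shape: (26, 5, 69, 33)
  -> after first Conv2d: (26, 124, 69, 33)
  -> after first MaxPool2d: (26, 124, 34, 16)
  -> after second Conv2d: (26, 243, 34, 16)
Output shape: (26, 243, 17, 8)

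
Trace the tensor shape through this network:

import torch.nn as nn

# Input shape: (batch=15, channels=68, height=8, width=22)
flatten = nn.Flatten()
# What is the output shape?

Input shape: (15, 68, 8, 22)
Output shape: (15, 11968)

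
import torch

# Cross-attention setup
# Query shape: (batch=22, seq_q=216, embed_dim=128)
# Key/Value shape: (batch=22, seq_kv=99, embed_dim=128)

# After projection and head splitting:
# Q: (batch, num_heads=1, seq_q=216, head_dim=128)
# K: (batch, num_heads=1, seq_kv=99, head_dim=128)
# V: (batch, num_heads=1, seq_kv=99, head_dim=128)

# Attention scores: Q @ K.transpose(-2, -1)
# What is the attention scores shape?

Input shape: (22, 216, 128)
Output shape: (22, 1, 216, 99)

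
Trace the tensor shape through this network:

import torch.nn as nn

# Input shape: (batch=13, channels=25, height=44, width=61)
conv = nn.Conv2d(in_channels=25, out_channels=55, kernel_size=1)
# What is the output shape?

Input shape: (13, 25, 44, 61)
Output shape: (13, 55, 44, 61)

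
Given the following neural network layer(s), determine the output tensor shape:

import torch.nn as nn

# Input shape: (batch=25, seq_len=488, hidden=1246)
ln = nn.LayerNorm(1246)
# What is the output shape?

Input shape: (25, 488, 1246)
Output shape: (25, 488, 1246)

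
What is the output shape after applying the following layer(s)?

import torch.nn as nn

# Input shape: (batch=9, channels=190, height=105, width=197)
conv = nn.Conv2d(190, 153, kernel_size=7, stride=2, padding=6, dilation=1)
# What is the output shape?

Input shape: (9, 190, 105, 197)
Output shape: (9, 153, 56, 102)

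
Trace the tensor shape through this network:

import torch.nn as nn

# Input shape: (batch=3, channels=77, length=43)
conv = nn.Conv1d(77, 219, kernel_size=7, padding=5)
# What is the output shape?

Input shape: (3, 77, 43)
Output shape: (3, 219, 47)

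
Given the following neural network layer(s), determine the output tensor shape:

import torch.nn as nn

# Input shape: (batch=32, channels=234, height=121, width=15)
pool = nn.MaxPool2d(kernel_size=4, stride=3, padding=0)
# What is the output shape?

Input shape: (32, 234, 121, 15)
Output shape: (32, 234, 40, 4)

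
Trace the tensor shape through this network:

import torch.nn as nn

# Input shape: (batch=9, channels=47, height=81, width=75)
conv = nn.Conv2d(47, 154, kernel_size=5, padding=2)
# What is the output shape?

Input shape: (9, 47, 81, 75)
Output shape: (9, 154, 81, 75)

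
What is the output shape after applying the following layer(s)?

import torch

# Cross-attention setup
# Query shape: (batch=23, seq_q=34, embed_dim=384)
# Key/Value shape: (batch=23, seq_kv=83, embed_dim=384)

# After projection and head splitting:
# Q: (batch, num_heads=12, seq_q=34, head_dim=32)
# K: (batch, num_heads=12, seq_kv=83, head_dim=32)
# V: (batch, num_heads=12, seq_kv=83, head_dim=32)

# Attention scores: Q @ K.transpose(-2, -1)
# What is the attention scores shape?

Input shape: (23, 34, 384)
Output shape: (23, 12, 34, 83)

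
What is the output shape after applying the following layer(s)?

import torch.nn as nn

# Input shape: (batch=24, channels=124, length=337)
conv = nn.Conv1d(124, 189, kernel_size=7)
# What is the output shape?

Input shape: (24, 124, 337)
Output shape: (24, 189, 331)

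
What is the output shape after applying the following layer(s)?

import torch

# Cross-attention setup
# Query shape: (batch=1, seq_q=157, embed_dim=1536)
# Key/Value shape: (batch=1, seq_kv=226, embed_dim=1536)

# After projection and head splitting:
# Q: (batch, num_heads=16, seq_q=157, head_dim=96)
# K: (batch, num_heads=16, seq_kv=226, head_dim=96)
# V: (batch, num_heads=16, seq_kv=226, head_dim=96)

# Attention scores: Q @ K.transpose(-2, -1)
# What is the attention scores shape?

Input shape: (1, 157, 1536)
Output shape: (1, 16, 157, 226)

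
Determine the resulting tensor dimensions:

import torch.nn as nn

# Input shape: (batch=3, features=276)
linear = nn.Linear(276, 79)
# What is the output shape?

Input shape: (3, 276)
Output shape: (3, 79)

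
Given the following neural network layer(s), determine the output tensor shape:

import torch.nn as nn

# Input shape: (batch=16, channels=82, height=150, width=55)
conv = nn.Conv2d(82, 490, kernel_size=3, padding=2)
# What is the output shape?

Input shape: (16, 82, 150, 55)
Output shape: (16, 490, 152, 57)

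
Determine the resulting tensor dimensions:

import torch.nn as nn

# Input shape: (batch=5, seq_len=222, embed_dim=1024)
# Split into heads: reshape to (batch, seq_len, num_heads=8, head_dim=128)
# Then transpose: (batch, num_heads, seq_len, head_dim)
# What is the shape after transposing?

Input shape: (5, 222, 1024)
  -> after reshape: (5, 222, 8, 128)
Output shape: (5, 8, 222, 128)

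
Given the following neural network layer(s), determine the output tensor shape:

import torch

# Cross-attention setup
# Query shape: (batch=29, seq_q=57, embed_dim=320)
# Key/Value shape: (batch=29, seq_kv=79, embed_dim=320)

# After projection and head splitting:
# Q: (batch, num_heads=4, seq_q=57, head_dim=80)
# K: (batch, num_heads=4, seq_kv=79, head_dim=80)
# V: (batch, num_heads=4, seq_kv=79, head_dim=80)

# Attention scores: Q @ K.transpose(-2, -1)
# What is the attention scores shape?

Input shape: (29, 57, 320)
Output shape: (29, 4, 57, 79)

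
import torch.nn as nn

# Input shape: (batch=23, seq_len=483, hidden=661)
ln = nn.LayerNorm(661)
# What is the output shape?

Input shape: (23, 483, 661)
Output shape: (23, 483, 661)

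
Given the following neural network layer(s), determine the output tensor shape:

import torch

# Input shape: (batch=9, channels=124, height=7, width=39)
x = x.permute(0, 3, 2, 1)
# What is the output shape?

Input shape: (9, 124, 7, 39)
Output shape: (9, 39, 7, 124)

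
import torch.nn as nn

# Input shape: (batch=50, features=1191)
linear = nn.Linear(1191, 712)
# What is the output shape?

Input shape: (50, 1191)
Output shape: (50, 712)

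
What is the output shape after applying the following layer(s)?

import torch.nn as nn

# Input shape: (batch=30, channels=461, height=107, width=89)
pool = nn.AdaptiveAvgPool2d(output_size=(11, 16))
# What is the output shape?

Input shape: (30, 461, 107, 89)
Output shape: (30, 461, 11, 16)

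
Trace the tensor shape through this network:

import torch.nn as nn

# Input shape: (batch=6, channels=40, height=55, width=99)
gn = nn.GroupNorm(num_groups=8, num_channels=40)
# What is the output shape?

Input shape: (6, 40, 55, 99)
Output shape: (6, 40, 55, 99)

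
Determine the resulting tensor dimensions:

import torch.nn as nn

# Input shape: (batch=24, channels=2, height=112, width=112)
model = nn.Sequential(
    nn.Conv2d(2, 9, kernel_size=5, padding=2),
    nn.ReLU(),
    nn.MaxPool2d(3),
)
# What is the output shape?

Input shape: (24, 2, 112, 112)
  -> after Conv2d: (24, 9, 112, 112)
  -> after ReLU: (24, 9, 112, 112)
Output shape: (24, 9, 37, 37)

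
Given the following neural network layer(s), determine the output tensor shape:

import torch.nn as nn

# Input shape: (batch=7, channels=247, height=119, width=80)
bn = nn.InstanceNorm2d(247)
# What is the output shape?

Input shape: (7, 247, 119, 80)
Output shape: (7, 247, 119, 80)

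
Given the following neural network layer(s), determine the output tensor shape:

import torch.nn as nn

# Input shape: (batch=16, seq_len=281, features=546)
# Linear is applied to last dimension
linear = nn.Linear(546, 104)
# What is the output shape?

Input shape: (16, 281, 546)
Output shape: (16, 281, 104)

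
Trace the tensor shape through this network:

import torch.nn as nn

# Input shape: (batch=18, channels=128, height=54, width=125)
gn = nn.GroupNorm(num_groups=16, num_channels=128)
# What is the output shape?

Input shape: (18, 128, 54, 125)
Output shape: (18, 128, 54, 125)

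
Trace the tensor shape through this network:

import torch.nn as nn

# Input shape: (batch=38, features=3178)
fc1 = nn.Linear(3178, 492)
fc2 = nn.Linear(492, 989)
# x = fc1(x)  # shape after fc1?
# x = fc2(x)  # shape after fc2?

Input shape: (38, 3178)
  -> after fc1: (38, 492)
Output shape: (38, 989)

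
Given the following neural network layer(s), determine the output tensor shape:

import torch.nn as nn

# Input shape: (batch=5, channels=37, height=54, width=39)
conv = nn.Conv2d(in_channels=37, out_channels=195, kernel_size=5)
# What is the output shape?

Input shape: (5, 37, 54, 39)
Output shape: (5, 195, 50, 35)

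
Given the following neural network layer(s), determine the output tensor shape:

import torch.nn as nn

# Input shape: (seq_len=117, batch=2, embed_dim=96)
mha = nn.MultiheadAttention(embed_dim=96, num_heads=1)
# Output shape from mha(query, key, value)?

Input shape: (117, 2, 96)
Output shape: (117, 2, 96)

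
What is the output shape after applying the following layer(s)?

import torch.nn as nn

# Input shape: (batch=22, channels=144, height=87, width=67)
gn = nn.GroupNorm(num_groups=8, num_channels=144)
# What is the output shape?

Input shape: (22, 144, 87, 67)
Output shape: (22, 144, 87, 67)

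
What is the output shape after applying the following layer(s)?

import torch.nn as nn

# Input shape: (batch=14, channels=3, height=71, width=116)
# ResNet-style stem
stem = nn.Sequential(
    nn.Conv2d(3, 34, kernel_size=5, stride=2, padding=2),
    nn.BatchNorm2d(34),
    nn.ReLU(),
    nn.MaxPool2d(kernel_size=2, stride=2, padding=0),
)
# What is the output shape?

Input shape: (14, 3, 71, 116)
  -> after Conv2d 5x5 stride=2: (14, 34, 36, 58)
Output shape: (14, 34, 18, 29)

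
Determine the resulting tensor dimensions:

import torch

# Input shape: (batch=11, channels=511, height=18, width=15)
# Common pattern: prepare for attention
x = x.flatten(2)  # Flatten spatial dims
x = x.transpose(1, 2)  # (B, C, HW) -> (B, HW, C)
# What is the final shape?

Input shape: (11, 511, 18, 15)
  -> after flatten(2): (11, 511, 270)
Output shape: (11, 270, 511)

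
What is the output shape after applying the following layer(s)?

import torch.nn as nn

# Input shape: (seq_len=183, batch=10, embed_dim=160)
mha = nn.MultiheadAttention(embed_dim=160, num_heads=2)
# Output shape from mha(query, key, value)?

Input shape: (183, 10, 160)
Output shape: (183, 10, 160)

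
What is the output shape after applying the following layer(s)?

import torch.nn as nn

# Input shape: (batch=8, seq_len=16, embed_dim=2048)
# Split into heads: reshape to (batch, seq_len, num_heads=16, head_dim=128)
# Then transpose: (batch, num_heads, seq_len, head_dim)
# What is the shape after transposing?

Input shape: (8, 16, 2048)
  -> after reshape: (8, 16, 16, 128)
Output shape: (8, 16, 16, 128)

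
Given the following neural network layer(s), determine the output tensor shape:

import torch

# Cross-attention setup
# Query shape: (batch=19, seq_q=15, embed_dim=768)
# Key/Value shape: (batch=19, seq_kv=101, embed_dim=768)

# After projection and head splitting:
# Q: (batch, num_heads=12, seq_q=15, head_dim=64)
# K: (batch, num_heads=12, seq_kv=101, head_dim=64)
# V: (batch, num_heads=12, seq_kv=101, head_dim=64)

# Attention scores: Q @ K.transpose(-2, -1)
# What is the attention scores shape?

Input shape: (19, 15, 768)
Output shape: (19, 12, 15, 101)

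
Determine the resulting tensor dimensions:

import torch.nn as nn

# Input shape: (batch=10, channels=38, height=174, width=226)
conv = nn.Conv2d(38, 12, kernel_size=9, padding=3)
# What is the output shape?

Input shape: (10, 38, 174, 226)
Output shape: (10, 12, 172, 224)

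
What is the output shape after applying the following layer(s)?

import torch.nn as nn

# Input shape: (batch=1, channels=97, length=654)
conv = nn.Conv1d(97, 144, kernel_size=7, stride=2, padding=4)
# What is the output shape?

Input shape: (1, 97, 654)
Output shape: (1, 144, 328)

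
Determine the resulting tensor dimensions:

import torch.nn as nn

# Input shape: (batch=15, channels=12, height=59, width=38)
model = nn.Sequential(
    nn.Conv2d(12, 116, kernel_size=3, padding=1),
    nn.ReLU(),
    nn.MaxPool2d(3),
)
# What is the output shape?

Input shape: (15, 12, 59, 38)
  -> after Conv2d: (15, 116, 59, 38)
  -> after ReLU: (15, 116, 59, 38)
Output shape: (15, 116, 19, 12)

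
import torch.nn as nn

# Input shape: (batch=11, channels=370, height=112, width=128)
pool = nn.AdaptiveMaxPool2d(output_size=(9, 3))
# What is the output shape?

Input shape: (11, 370, 112, 128)
Output shape: (11, 370, 9, 3)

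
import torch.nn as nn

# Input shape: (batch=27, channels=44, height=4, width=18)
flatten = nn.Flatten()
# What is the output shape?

Input shape: (27, 44, 4, 18)
Output shape: (27, 3168)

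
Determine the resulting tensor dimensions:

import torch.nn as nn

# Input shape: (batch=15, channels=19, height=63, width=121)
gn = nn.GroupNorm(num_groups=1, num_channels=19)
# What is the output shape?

Input shape: (15, 19, 63, 121)
Output shape: (15, 19, 63, 121)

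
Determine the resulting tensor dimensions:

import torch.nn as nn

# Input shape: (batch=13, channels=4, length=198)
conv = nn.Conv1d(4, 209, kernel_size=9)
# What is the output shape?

Input shape: (13, 4, 198)
Output shape: (13, 209, 190)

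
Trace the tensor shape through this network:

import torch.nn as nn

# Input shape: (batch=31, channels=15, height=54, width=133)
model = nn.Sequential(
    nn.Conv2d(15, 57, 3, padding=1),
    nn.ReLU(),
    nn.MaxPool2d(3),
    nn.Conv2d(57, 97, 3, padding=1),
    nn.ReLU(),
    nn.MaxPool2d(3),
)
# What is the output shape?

Input shape: (31, 15, 54, 133)
  -> after first Conv2d: (31, 57, 54, 133)
  -> after first MaxPool2d: (31, 57, 18, 44)
  -> after second Conv2d: (31, 97, 18, 44)
Output shape: (31, 97, 6, 14)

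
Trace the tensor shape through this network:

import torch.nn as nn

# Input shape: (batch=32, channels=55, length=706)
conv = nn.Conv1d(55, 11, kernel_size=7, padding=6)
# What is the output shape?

Input shape: (32, 55, 706)
Output shape: (32, 11, 712)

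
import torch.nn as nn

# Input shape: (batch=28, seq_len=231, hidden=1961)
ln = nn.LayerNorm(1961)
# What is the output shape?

Input shape: (28, 231, 1961)
Output shape: (28, 231, 1961)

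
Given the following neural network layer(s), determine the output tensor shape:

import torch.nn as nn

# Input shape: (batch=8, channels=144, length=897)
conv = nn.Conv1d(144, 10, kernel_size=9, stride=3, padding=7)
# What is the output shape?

Input shape: (8, 144, 897)
Output shape: (8, 10, 301)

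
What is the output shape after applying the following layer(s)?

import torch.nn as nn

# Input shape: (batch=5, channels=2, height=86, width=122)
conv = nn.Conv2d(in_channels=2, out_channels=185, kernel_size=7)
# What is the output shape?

Input shape: (5, 2, 86, 122)
Output shape: (5, 185, 80, 116)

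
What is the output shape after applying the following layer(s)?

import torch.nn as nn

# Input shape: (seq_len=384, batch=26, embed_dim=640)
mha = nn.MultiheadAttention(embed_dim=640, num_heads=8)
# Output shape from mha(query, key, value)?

Input shape: (384, 26, 640)
Output shape: (384, 26, 640)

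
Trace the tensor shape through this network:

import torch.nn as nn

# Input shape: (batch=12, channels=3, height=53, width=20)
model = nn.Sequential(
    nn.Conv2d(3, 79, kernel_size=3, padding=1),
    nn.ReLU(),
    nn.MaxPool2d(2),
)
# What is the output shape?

Input shape: (12, 3, 53, 20)
  -> after Conv2d: (12, 79, 53, 20)
  -> after ReLU: (12, 79, 53, 20)
Output shape: (12, 79, 26, 10)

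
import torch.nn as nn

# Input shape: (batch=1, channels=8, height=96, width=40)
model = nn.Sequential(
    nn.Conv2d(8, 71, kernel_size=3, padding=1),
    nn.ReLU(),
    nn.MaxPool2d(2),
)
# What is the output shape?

Input shape: (1, 8, 96, 40)
  -> after Conv2d: (1, 71, 96, 40)
  -> after ReLU: (1, 71, 96, 40)
Output shape: (1, 71, 48, 20)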